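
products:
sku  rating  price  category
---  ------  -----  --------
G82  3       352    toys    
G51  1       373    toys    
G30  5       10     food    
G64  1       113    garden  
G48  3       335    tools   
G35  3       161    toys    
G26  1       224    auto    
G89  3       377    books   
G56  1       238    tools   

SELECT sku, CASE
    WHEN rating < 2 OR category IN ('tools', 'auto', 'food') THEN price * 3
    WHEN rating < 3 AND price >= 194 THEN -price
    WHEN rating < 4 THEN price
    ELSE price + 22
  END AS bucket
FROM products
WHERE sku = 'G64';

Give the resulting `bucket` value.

sku = G64: rating=1, price=113, category=garden.
rating < 2 OR category IN ('tools', 'auto', 'food') → true → 339

339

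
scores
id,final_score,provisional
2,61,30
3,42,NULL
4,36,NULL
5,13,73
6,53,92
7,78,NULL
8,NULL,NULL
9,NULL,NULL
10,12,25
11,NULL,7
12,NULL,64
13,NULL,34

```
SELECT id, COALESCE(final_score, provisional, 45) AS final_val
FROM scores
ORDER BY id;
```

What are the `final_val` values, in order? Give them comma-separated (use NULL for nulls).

61, 42, 36, 13, 53, 78, 45, 45, 12, 7, 64, 34

id=2: final_score=61 → 61
id=3: final_score=42 → 42
id=4: final_score=36 → 36
id=5: final_score=13 → 13
id=6: final_score=53 → 53
id=7: final_score=78 → 78
id=8: final_score=NULL, provisional=NULL, → literal 45 → 45
id=9: final_score=NULL, provisional=NULL, → literal 45 → 45
id=10: final_score=12 → 12
id=11: final_score=NULL, provisional=7 → 7
id=12: final_score=NULL, provisional=64 → 64
id=13: final_score=NULL, provisional=34 → 34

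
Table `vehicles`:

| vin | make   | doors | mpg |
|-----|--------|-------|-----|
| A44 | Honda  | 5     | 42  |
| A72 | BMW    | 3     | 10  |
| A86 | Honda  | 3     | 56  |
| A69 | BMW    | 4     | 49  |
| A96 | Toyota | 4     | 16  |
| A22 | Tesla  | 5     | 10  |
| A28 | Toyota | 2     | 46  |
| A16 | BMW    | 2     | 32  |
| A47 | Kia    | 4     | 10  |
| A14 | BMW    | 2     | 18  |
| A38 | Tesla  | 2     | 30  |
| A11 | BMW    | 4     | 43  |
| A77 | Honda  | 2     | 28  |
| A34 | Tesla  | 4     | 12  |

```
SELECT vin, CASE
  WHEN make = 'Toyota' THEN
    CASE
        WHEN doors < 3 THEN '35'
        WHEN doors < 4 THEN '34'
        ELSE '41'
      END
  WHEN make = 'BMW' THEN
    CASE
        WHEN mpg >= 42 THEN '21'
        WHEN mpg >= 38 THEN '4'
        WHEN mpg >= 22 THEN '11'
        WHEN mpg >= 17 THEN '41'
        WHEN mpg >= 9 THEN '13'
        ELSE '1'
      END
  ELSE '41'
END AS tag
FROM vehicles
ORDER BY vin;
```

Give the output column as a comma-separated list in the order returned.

vin=A11: make='BMW' → inner[mpg >= 42] → 21
vin=A14: make='BMW' → inner[mpg >= 17] → 41
vin=A16: make='BMW' → inner[mpg >= 22] → 11
vin=A22: make='Tesla' → outer ELSE → 41
vin=A28: make='Toyota' → inner[doors < 3] → 35
vin=A34: make='Tesla' → outer ELSE → 41
vin=A38: make='Tesla' → outer ELSE → 41
vin=A44: make='Honda' → outer ELSE → 41
vin=A47: make='Kia' → outer ELSE → 41
vin=A69: make='BMW' → inner[mpg >= 42] → 21
vin=A72: make='BMW' → inner[mpg >= 9] → 13
vin=A77: make='Honda' → outer ELSE → 41
vin=A86: make='Honda' → outer ELSE → 41
vin=A96: make='Toyota' → inner[ELSE] → 41

21, 41, 11, 41, 35, 41, 41, 41, 41, 21, 13, 41, 41, 41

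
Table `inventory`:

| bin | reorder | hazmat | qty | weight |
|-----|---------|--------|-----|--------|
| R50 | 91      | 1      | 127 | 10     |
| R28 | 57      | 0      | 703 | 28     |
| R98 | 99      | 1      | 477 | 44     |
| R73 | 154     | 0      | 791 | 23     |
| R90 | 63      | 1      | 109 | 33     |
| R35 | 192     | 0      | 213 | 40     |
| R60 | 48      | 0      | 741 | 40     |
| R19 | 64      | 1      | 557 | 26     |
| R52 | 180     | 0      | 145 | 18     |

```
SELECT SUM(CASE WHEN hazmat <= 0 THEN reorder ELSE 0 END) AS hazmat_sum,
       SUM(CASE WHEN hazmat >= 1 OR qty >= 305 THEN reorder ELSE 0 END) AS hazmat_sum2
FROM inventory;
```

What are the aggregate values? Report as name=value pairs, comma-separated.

hazmat_sum=631, hazmat_sum2=576

[hazmat_sum: hazmat <= 0]
bin=R50: ✗
bin=R28: ✓ → 57
bin=R98: ✗
bin=R73: ✓ → 154
bin=R90: ✗
bin=R35: ✓ → 192
bin=R60: ✓ → 48
bin=R19: ✗
bin=R52: ✓ → 180
hazmat_sum = 57 + 154 + 192 + 48 + 180 = 631
—
[hazmat_sum2: hazmat >= 1 OR qty >= 305]
bin=R50: ✓ → 91
bin=R28: ✓ → 57
bin=R98: ✓ → 99
bin=R73: ✓ → 154
bin=R90: ✓ → 63
bin=R35: ✗
bin=R60: ✓ → 48
bin=R19: ✓ → 64
bin=R52: ✗
hazmat_sum2 = 91 + 57 + 99 + 154 + 63 + 48 + 64 = 576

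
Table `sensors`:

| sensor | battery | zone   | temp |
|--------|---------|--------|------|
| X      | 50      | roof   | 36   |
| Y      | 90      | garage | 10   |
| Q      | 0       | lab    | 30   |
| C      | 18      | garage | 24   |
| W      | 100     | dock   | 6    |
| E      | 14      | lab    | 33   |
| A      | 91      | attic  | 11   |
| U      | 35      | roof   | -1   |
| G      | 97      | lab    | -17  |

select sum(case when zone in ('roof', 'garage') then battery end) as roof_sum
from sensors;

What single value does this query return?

193

sensor=X: ✓ → 50
sensor=Y: ✓ → 90
sensor=Q: ✗
sensor=C: ✓ → 18
sensor=W: ✗
sensor=E: ✗
sensor=A: ✗
sensor=U: ✓ → 35
sensor=G: ✗
roof_sum = 50 + 90 + 18 + 35 = 193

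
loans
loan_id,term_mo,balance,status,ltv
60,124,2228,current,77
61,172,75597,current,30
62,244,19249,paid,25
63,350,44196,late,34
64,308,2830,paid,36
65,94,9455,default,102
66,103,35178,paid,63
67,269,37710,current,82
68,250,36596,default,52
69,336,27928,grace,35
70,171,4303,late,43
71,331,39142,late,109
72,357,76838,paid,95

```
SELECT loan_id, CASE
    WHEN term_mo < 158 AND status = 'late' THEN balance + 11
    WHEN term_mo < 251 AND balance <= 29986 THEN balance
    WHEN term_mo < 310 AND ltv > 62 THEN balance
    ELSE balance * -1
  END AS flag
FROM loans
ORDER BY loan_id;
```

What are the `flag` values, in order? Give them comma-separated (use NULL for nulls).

2228, -75597, 19249, -44196, -2830, 9455, 35178, 37710, -36596, -27928, 4303, -39142, -76838

loan_id=60: term_mo < 251 AND balance <= 29986 → 2228
loan_id=61: ELSE → -75597
loan_id=62: term_mo < 251 AND balance <= 29986 → 19249
loan_id=63: ELSE → -44196
loan_id=64: ELSE → -2830
loan_id=65: term_mo < 251 AND balance <= 29986 → 9455
loan_id=66: term_mo < 310 AND ltv > 62 → 35178
loan_id=67: term_mo < 310 AND ltv > 62 → 37710
loan_id=68: ELSE → -36596
loan_id=69: ELSE → -27928
loan_id=70: term_mo < 251 AND balance <= 29986 → 4303
loan_id=71: ELSE → -39142
loan_id=72: ELSE → -76838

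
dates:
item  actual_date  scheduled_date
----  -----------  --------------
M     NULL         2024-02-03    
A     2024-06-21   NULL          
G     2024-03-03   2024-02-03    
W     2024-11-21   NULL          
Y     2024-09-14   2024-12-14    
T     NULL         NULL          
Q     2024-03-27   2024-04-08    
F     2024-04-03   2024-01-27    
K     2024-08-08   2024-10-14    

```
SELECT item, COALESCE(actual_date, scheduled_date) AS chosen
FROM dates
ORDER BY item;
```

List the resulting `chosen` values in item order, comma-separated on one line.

item=A: actual_date=2024-06-21 → 2024-06-21
item=F: actual_date=2024-04-03 → 2024-04-03
item=G: actual_date=2024-03-03 → 2024-03-03
item=K: actual_date=2024-08-08 → 2024-08-08
item=M: actual_date=NULL, scheduled_date=2024-02-03 → 2024-02-03
item=Q: actual_date=2024-03-27 → 2024-03-27
item=T: actual_date=NULL, scheduled_date=NULL (all NULL) → NULL
item=W: actual_date=2024-11-21 → 2024-11-21
item=Y: actual_date=2024-09-14 → 2024-09-14

2024-06-21, 2024-04-03, 2024-03-03, 2024-08-08, 2024-02-03, 2024-03-27, NULL, 2024-11-21, 2024-09-14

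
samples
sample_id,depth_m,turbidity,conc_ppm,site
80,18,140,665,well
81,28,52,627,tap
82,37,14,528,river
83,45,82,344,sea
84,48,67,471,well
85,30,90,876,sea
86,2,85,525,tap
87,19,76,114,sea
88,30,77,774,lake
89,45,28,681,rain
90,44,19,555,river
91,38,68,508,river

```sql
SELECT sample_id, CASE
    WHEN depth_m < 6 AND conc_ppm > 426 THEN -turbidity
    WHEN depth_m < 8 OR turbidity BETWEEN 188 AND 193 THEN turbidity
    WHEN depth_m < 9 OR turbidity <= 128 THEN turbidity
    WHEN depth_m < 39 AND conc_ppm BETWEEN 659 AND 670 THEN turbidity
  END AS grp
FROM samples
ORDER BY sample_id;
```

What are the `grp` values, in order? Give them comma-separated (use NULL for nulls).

140, 52, 14, 82, 67, 90, -85, 76, 77, 28, 19, 68

sample_id=80: depth_m < 39 AND conc_ppm BETWEEN 659 AND 670 → 140
sample_id=81: depth_m < 9 OR turbidity <= 128 → 52
sample_id=82: depth_m < 9 OR turbidity <= 128 → 14
sample_id=83: depth_m < 9 OR turbidity <= 128 → 82
sample_id=84: depth_m < 9 OR turbidity <= 128 → 67
sample_id=85: depth_m < 9 OR turbidity <= 128 → 90
sample_id=86: depth_m < 6 AND conc_ppm > 426 → -85
sample_id=87: depth_m < 9 OR turbidity <= 128 → 76
sample_id=88: depth_m < 9 OR turbidity <= 128 → 77
sample_id=89: depth_m < 9 OR turbidity <= 128 → 28
sample_id=90: depth_m < 9 OR turbidity <= 128 → 19
sample_id=91: depth_m < 9 OR turbidity <= 128 → 68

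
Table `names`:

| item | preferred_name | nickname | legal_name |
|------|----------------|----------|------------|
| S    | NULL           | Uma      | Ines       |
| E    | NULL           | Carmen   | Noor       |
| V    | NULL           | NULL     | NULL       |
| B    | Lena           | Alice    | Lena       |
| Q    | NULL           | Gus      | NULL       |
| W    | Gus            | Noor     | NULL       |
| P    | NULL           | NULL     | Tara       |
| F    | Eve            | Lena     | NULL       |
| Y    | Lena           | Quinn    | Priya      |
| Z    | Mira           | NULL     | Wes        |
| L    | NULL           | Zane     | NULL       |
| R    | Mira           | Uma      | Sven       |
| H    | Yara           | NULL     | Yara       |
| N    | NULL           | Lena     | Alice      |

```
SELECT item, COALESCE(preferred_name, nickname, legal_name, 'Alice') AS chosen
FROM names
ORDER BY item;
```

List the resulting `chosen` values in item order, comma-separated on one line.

item=B: preferred_name=Lena → Lena
item=E: preferred_name=NULL, nickname=Carmen → Carmen
item=F: preferred_name=Eve → Eve
item=H: preferred_name=Yara → Yara
item=L: preferred_name=NULL, nickname=Zane → Zane
item=N: preferred_name=NULL, nickname=Lena → Lena
item=P: preferred_name=NULL, nickname=NULL, legal_name=Tara → Tara
item=Q: preferred_name=NULL, nickname=Gus → Gus
item=R: preferred_name=Mira → Mira
item=S: preferred_name=NULL, nickname=Uma → Uma
item=V: preferred_name=NULL, nickname=NULL, legal_name=NULL, → literal Alice → Alice
item=W: preferred_name=Gus → Gus
item=Y: preferred_name=Lena → Lena
item=Z: preferred_name=Mira → Mira

Lena, Carmen, Eve, Yara, Zane, Lena, Tara, Gus, Mira, Uma, Alice, Gus, Lena, Mira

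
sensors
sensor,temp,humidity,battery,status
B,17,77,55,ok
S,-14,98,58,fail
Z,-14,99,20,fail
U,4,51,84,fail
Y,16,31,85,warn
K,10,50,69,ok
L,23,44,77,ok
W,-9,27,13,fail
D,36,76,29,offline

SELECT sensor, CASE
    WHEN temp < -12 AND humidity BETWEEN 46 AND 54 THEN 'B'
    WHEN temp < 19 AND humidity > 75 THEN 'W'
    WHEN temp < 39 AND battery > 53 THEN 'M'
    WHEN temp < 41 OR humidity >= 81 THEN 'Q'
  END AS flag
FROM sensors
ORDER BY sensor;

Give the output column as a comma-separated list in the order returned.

sensor=B: temp < 19 AND humidity > 75 → W
sensor=D: temp < 41 OR humidity >= 81 → Q
sensor=K: temp < 39 AND battery > 53 → M
sensor=L: temp < 39 AND battery > 53 → M
sensor=S: temp < 19 AND humidity > 75 → W
sensor=U: temp < 39 AND battery > 53 → M
sensor=W: temp < 41 OR humidity >= 81 → Q
sensor=Y: temp < 39 AND battery > 53 → M
sensor=Z: temp < 19 AND humidity > 75 → W

W, Q, M, M, W, M, Q, M, W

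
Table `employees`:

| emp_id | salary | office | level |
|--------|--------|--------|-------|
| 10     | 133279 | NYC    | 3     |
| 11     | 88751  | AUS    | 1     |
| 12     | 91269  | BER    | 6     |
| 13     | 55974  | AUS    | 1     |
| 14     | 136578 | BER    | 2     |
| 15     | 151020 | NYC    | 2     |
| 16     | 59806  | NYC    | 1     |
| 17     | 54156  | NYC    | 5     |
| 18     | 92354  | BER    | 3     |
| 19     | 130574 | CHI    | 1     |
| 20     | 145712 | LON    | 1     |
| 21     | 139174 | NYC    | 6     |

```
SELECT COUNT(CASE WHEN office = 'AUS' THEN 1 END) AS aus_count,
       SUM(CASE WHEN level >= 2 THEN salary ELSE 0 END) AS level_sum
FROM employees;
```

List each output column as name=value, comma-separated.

[aus_count: office = 'AUS']
emp_id=10: ✗
emp_id=11: ✓ → 1
emp_id=12: ✗
emp_id=13: ✓ → 1
emp_id=14: ✗
emp_id=15: ✗
emp_id=16: ✗
emp_id=17: ✗
emp_id=18: ✗
emp_id=19: ✗
emp_id=20: ✗
emp_id=21: ✗
aus_count = COUNT(1, 1) = 2
—
[level_sum: level >= 2]
emp_id=10: ✓ → 133279
emp_id=11: ✗
emp_id=12: ✓ → 91269
emp_id=13: ✗
emp_id=14: ✓ → 136578
emp_id=15: ✓ → 151020
emp_id=16: ✗
emp_id=17: ✓ → 54156
emp_id=18: ✓ → 92354
emp_id=19: ✗
emp_id=20: ✗
emp_id=21: ✓ → 139174
level_sum = 133279 + 91269 + 136578 + 151020 + 54156 + 92354 + 139174 = 797830

aus_count=2, level_sum=797830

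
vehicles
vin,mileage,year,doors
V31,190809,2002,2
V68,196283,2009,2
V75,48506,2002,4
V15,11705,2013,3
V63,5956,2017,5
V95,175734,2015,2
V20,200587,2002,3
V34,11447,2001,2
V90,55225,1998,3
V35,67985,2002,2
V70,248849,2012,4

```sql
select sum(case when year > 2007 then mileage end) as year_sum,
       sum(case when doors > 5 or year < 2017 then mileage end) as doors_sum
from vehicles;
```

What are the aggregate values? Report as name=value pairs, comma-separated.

[year_sum: year > 2007]
vin=V31: ✗
vin=V68: ✓ → 196283
vin=V75: ✗
vin=V15: ✓ → 11705
vin=V63: ✓ → 5956
vin=V95: ✓ → 175734
vin=V20: ✗
vin=V34: ✗
vin=V90: ✗
vin=V35: ✗
vin=V70: ✓ → 248849
year_sum = 196283 + 11705 + 5956 + 175734 + 248849 = 638527
—
[doors_sum: doors > 5 or year < 2017]
vin=V31: ✓ → 190809
vin=V68: ✓ → 196283
vin=V75: ✓ → 48506
vin=V15: ✓ → 11705
vin=V63: ✗
vin=V95: ✓ → 175734
vin=V20: ✓ → 200587
vin=V34: ✓ → 11447
vin=V90: ✓ → 55225
vin=V35: ✓ → 67985
vin=V70: ✓ → 248849
doors_sum = 190809 + 196283 + 48506 + 11705 + 175734 + 200587 + 11447 + 55225 + 67985 + 248849 = 1207130

year_sum=638527, doors_sum=1207130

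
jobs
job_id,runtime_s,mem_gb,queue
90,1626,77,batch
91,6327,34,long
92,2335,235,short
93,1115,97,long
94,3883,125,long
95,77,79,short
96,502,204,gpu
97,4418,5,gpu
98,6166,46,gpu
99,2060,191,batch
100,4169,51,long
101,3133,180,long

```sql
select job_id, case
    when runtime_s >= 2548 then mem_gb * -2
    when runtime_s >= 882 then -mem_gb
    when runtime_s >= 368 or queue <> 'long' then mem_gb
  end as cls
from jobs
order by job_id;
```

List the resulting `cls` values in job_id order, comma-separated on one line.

-77, -68, -235, -97, -250, 79, 204, -10, -92, -191, -102, -360

job_id=90: runtime_s >= 882 → -77
job_id=91: runtime_s >= 2548 → -68
job_id=92: runtime_s >= 882 → -235
job_id=93: runtime_s >= 882 → -97
job_id=94: runtime_s >= 2548 → -250
job_id=95: runtime_s >= 368 or queue <> 'long' → 79
job_id=96: runtime_s >= 368 or queue <> 'long' → 204
job_id=97: runtime_s >= 2548 → -10
job_id=98: runtime_s >= 2548 → -92
job_id=99: runtime_s >= 882 → -191
job_id=100: runtime_s >= 2548 → -102
job_id=101: runtime_s >= 2548 → -360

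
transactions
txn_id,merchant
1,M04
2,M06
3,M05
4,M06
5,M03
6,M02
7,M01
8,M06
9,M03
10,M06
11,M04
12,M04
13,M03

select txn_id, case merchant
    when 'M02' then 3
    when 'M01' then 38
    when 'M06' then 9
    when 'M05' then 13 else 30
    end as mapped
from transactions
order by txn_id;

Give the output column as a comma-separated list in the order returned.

txn_id=1: ELSE → 30
txn_id=2: merchant='M06' → 9
txn_id=3: merchant='M05' → 13
txn_id=4: merchant='M06' → 9
txn_id=5: ELSE → 30
txn_id=6: merchant='M02' → 3
txn_id=7: merchant='M01' → 38
txn_id=8: merchant='M06' → 9
txn_id=9: ELSE → 30
txn_id=10: merchant='M06' → 9
txn_id=11: ELSE → 30
txn_id=12: ELSE → 30
txn_id=13: ELSE → 30

30, 9, 13, 9, 30, 3, 38, 9, 30, 9, 30, 30, 30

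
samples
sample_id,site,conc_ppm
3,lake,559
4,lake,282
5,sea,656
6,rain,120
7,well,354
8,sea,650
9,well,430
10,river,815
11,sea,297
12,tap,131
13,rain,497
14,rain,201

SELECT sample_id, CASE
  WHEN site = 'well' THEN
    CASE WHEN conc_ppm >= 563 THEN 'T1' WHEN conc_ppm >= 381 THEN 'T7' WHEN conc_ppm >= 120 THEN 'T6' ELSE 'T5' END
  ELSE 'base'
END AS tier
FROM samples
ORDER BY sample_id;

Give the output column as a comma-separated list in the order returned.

sample_id=3: site='lake' → outer ELSE → base
sample_id=4: site='lake' → outer ELSE → base
sample_id=5: site='sea' → outer ELSE → base
sample_id=6: site='rain' → outer ELSE → base
sample_id=7: site='well' → inner[conc_ppm >= 120] → T6
sample_id=8: site='sea' → outer ELSE → base
sample_id=9: site='well' → inner[conc_ppm >= 381] → T7
sample_id=10: site='river' → outer ELSE → base
sample_id=11: site='sea' → outer ELSE → base
sample_id=12: site='tap' → outer ELSE → base
sample_id=13: site='rain' → outer ELSE → base
sample_id=14: site='rain' → outer ELSE → base

base, base, base, base, T6, base, T7, base, base, base, base, base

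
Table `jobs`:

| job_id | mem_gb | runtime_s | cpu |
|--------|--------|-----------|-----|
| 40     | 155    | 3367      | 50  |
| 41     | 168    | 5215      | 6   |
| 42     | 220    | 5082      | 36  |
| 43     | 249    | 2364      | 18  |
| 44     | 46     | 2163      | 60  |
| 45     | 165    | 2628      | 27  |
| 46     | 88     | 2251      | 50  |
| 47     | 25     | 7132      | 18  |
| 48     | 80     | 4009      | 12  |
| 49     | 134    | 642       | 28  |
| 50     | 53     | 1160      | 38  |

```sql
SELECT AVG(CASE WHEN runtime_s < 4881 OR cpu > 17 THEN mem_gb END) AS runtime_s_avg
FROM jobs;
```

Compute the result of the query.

121.5

job_id=40: ✓ → 155
job_id=41: ✗
job_id=42: ✓ → 220
job_id=43: ✓ → 249
job_id=44: ✓ → 46
job_id=45: ✓ → 165
job_id=46: ✓ → 88
job_id=47: ✓ → 25
job_id=48: ✓ → 80
job_id=49: ✓ → 134
job_id=50: ✓ → 53
runtime_s_avg = (155 + 220 + 249 + 46 + 165 + 88 + 25 + 80 + 134 + 53) / 10 = 121.5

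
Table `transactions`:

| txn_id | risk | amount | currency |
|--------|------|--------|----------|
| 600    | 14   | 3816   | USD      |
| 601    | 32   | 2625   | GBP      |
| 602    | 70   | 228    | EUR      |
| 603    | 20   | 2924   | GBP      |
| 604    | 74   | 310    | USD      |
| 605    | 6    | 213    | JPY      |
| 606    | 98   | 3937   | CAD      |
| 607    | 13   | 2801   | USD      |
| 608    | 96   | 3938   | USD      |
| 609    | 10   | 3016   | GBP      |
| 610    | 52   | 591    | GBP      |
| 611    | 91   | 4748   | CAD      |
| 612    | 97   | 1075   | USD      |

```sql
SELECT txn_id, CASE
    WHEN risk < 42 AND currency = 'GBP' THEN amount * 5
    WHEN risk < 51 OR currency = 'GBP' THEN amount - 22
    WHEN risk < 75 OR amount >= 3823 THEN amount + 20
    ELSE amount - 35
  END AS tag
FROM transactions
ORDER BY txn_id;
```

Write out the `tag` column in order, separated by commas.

3794, 13125, 248, 14620, 330, 191, 3957, 2779, 3958, 15080, 569, 4768, 1040

txn_id=600: risk < 51 OR currency = 'GBP' → 3794
txn_id=601: risk < 42 AND currency = 'GBP' → 13125
txn_id=602: risk < 75 OR amount >= 3823 → 248
txn_id=603: risk < 42 AND currency = 'GBP' → 14620
txn_id=604: risk < 75 OR amount >= 3823 → 330
txn_id=605: risk < 51 OR currency = 'GBP' → 191
txn_id=606: risk < 75 OR amount >= 3823 → 3957
txn_id=607: risk < 51 OR currency = 'GBP' → 2779
txn_id=608: risk < 75 OR amount >= 3823 → 3958
txn_id=609: risk < 42 AND currency = 'GBP' → 15080
txn_id=610: risk < 51 OR currency = 'GBP' → 569
txn_id=611: risk < 75 OR amount >= 3823 → 4768
txn_id=612: ELSE → 1040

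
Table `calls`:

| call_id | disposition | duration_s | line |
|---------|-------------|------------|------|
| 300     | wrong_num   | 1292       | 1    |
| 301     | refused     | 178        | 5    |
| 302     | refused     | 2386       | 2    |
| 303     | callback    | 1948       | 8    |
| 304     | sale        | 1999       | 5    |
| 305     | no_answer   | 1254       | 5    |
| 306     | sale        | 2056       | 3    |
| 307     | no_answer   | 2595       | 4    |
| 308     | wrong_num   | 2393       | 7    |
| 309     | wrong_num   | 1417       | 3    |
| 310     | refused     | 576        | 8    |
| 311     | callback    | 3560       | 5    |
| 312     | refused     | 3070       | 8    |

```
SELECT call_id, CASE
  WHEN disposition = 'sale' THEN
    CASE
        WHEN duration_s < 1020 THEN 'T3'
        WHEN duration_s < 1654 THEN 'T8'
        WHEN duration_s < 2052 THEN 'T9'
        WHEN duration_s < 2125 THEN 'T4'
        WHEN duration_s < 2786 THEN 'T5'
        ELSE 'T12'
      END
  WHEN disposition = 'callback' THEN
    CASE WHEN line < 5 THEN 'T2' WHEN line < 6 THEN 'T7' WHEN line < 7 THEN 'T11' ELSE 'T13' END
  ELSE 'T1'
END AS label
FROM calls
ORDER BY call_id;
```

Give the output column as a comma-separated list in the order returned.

call_id=300: disposition='wrong_num' → outer ELSE → T1
call_id=301: disposition='refused' → outer ELSE → T1
call_id=302: disposition='refused' → outer ELSE → T1
call_id=303: disposition='callback' → inner[ELSE] → T13
call_id=304: disposition='sale' → inner[duration_s < 2052] → T9
call_id=305: disposition='no_answer' → outer ELSE → T1
call_id=306: disposition='sale' → inner[duration_s < 2125] → T4
call_id=307: disposition='no_answer' → outer ELSE → T1
call_id=308: disposition='wrong_num' → outer ELSE → T1
call_id=309: disposition='wrong_num' → outer ELSE → T1
call_id=310: disposition='refused' → outer ELSE → T1
call_id=311: disposition='callback' → inner[line < 6] → T7
call_id=312: disposition='refused' → outer ELSE → T1

T1, T1, T1, T13, T9, T1, T4, T1, T1, T1, T1, T7, T1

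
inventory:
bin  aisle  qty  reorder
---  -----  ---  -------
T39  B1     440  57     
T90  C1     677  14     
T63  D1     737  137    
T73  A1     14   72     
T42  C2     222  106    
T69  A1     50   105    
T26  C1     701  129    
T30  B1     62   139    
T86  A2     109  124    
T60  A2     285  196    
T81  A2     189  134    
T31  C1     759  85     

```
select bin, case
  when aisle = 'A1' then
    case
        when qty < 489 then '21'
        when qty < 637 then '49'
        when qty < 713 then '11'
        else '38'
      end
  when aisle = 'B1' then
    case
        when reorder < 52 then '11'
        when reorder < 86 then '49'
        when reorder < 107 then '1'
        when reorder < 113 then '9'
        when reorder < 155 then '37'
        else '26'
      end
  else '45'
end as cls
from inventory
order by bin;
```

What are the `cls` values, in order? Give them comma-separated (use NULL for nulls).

45, 37, 45, 49, 45, 45, 45, 21, 21, 45, 45, 45

bin=T26: aisle='C1' → outer ELSE → 45
bin=T30: aisle='B1' → inner[reorder < 155] → 37
bin=T31: aisle='C1' → outer ELSE → 45
bin=T39: aisle='B1' → inner[reorder < 86] → 49
bin=T42: aisle='C2' → outer ELSE → 45
bin=T60: aisle='A2' → outer ELSE → 45
bin=T63: aisle='D1' → outer ELSE → 45
bin=T69: aisle='A1' → inner[qty < 489] → 21
bin=T73: aisle='A1' → inner[qty < 489] → 21
bin=T81: aisle='A2' → outer ELSE → 45
bin=T86: aisle='A2' → outer ELSE → 45
bin=T90: aisle='C1' → outer ELSE → 45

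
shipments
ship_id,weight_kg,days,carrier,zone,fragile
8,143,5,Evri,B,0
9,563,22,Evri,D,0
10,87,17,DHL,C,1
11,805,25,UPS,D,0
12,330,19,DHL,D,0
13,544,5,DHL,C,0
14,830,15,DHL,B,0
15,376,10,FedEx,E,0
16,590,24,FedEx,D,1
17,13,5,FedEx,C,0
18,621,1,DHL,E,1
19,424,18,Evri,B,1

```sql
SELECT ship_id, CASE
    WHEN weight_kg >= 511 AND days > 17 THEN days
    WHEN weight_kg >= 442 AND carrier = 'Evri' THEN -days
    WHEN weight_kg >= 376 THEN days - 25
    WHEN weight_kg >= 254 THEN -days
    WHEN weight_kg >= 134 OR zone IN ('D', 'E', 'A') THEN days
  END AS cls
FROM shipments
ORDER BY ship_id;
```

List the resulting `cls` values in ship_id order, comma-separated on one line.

ship_id=8: weight_kg >= 134 OR zone IN ('D', 'E', 'A') → 5
ship_id=9: weight_kg >= 511 AND days > 17 → 22
ship_id=10: (no match → NULL) → NULL
ship_id=11: weight_kg >= 511 AND days > 17 → 25
ship_id=12: weight_kg >= 254 → -19
ship_id=13: weight_kg >= 376 → -20
ship_id=14: weight_kg >= 376 → -10
ship_id=15: weight_kg >= 376 → -15
ship_id=16: weight_kg >= 511 AND days > 17 → 24
ship_id=17: (no match → NULL) → NULL
ship_id=18: weight_kg >= 376 → -24
ship_id=19: weight_kg >= 376 → -7

5, 22, NULL, 25, -19, -20, -10, -15, 24, NULL, -24, -7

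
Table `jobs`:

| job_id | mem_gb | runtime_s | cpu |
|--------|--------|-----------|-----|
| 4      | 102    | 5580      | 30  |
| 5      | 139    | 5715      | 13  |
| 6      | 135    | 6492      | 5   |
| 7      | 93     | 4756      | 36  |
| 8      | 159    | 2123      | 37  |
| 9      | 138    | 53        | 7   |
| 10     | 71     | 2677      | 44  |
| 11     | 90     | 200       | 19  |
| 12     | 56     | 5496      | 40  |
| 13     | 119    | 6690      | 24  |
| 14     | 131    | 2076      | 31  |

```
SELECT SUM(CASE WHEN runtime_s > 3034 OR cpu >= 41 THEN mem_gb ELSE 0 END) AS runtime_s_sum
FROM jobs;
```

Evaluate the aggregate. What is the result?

715

job_id=4: ✓ → 102
job_id=5: ✓ → 139
job_id=6: ✓ → 135
job_id=7: ✓ → 93
job_id=8: ✗
job_id=9: ✗
job_id=10: ✓ → 71
job_id=11: ✗
job_id=12: ✓ → 56
job_id=13: ✓ → 119
job_id=14: ✗
runtime_s_sum = 102 + 139 + 135 + 93 + 71 + 56 + 119 = 715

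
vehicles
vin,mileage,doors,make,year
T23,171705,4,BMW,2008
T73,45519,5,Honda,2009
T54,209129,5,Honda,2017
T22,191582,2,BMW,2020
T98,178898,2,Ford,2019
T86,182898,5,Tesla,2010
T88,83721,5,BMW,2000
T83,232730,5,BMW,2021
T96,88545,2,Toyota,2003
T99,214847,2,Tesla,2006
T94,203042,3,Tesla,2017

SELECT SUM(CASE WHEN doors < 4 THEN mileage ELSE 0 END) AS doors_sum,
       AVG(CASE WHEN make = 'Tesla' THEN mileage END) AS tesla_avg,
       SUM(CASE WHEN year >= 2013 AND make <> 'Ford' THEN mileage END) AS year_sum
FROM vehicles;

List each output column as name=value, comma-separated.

doors_sum=876914, tesla_avg=200262.3333333333, year_sum=836483

[doors_sum: doors < 4]
vin=T23: ✗
vin=T73: ✗
vin=T54: ✗
vin=T22: ✓ → 191582
vin=T98: ✓ → 178898
vin=T86: ✗
vin=T88: ✗
vin=T83: ✗
vin=T96: ✓ → 88545
vin=T99: ✓ → 214847
vin=T94: ✓ → 203042
doors_sum = 191582 + 178898 + 88545 + 214847 + 203042 = 876914
—
[tesla_avg: make = 'Tesla']
vin=T23: ✗
vin=T73: ✗
vin=T54: ✗
vin=T22: ✗
vin=T98: ✗
vin=T86: ✓ → 182898
vin=T88: ✗
vin=T83: ✗
vin=T96: ✗
vin=T99: ✓ → 214847
vin=T94: ✓ → 203042
tesla_avg = (182898 + 214847 + 203042) / 3 = 200262.3333333333
—
[year_sum: year >= 2013 AND make <> 'Ford']
vin=T23: ✗
vin=T73: ✗
vin=T54: ✓ → 209129
vin=T22: ✓ → 191582
vin=T98: ✗
vin=T86: ✗
vin=T88: ✗
vin=T83: ✓ → 232730
vin=T96: ✗
vin=T99: ✗
vin=T94: ✓ → 203042
year_sum = 209129 + 191582 + 232730 + 203042 = 836483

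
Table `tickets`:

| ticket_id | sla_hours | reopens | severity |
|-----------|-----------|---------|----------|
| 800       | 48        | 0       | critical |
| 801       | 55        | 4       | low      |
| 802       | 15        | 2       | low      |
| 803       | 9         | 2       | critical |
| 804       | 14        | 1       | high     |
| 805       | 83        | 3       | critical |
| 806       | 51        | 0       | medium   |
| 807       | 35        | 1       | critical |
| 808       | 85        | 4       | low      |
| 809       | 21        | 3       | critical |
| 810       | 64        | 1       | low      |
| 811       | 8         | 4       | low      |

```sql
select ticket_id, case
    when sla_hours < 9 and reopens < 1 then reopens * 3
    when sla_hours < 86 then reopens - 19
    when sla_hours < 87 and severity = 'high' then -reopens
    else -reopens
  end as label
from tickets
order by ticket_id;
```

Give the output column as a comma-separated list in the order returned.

ticket_id=800: sla_hours < 86 → -19
ticket_id=801: sla_hours < 86 → -15
ticket_id=802: sla_hours < 86 → -17
ticket_id=803: sla_hours < 86 → -17
ticket_id=804: sla_hours < 86 → -18
ticket_id=805: sla_hours < 86 → -16
ticket_id=806: sla_hours < 86 → -19
ticket_id=807: sla_hours < 86 → -18
ticket_id=808: sla_hours < 86 → -15
ticket_id=809: sla_hours < 86 → -16
ticket_id=810: sla_hours < 86 → -18
ticket_id=811: sla_hours < 86 → -15

-19, -15, -17, -17, -18, -16, -19, -18, -15, -16, -18, -15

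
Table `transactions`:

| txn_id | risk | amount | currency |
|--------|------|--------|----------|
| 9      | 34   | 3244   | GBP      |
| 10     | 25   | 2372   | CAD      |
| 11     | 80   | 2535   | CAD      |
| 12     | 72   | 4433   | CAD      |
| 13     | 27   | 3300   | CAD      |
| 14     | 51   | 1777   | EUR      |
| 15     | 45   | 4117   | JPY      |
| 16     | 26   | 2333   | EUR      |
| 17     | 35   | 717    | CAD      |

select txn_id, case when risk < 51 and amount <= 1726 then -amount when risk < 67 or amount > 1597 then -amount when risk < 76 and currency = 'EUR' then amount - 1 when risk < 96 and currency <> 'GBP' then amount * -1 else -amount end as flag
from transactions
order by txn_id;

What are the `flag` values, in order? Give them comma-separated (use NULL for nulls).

txn_id=9: risk < 67 or amount > 1597 → -3244
txn_id=10: risk < 67 or amount > 1597 → -2372
txn_id=11: risk < 67 or amount > 1597 → -2535
txn_id=12: risk < 67 or amount > 1597 → -4433
txn_id=13: risk < 67 or amount > 1597 → -3300
txn_id=14: risk < 67 or amount > 1597 → -1777
txn_id=15: risk < 67 or amount > 1597 → -4117
txn_id=16: risk < 67 or amount > 1597 → -2333
txn_id=17: risk < 51 and amount <= 1726 → -717

-3244, -2372, -2535, -4433, -3300, -1777, -4117, -2333, -717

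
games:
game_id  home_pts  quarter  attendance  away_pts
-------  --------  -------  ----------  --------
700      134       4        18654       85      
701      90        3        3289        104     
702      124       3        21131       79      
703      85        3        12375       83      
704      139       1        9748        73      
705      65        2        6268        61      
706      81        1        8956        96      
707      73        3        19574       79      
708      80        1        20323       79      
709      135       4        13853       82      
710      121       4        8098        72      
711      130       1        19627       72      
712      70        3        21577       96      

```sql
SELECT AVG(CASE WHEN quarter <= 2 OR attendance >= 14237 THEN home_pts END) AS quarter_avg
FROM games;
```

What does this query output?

game_id=700: ✓ → 134
game_id=701: ✗
game_id=702: ✓ → 124
game_id=703: ✗
game_id=704: ✓ → 139
game_id=705: ✓ → 65
game_id=706: ✓ → 81
game_id=707: ✓ → 73
game_id=708: ✓ → 80
game_id=709: ✗
game_id=710: ✗
game_id=711: ✓ → 130
game_id=712: ✓ → 70
quarter_avg = (134 + 124 + 139 + 65 + 81 + 73 + 80 + 130 + 70) / 9 = 99.5555555556

99.5555555556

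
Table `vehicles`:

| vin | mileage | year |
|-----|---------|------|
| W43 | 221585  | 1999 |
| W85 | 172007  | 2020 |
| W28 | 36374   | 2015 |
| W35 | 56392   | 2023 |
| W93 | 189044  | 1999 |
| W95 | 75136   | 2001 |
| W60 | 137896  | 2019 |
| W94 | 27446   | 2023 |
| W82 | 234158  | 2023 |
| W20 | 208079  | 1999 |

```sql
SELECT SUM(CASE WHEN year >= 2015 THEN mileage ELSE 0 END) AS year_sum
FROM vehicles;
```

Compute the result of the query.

vin=W43: ✗
vin=W85: ✓ → 172007
vin=W28: ✓ → 36374
vin=W35: ✓ → 56392
vin=W93: ✗
vin=W95: ✗
vin=W60: ✓ → 137896
vin=W94: ✓ → 27446
vin=W82: ✓ → 234158
vin=W20: ✗
year_sum = 172007 + 36374 + 56392 + 137896 + 27446 + 234158 = 664273

664273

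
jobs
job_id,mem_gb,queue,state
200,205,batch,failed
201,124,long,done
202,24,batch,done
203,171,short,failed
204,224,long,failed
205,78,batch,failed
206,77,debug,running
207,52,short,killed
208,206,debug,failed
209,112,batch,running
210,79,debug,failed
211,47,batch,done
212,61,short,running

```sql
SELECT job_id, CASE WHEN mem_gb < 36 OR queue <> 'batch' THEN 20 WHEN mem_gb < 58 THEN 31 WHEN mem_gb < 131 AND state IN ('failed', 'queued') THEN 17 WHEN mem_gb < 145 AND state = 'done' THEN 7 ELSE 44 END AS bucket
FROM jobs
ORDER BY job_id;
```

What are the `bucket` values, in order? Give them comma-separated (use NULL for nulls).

44, 20, 20, 20, 20, 17, 20, 20, 20, 44, 20, 31, 20

job_id=200: ELSE → 44
job_id=201: mem_gb < 36 OR queue <> 'batch' → 20
job_id=202: mem_gb < 36 OR queue <> 'batch' → 20
job_id=203: mem_gb < 36 OR queue <> 'batch' → 20
job_id=204: mem_gb < 36 OR queue <> 'batch' → 20
job_id=205: mem_gb < 131 AND state IN ('failed', 'queued') → 17
job_id=206: mem_gb < 36 OR queue <> 'batch' → 20
job_id=207: mem_gb < 36 OR queue <> 'batch' → 20
job_id=208: mem_gb < 36 OR queue <> 'batch' → 20
job_id=209: ELSE → 44
job_id=210: mem_gb < 36 OR queue <> 'batch' → 20
job_id=211: mem_gb < 58 → 31
job_id=212: mem_gb < 36 OR queue <> 'batch' → 20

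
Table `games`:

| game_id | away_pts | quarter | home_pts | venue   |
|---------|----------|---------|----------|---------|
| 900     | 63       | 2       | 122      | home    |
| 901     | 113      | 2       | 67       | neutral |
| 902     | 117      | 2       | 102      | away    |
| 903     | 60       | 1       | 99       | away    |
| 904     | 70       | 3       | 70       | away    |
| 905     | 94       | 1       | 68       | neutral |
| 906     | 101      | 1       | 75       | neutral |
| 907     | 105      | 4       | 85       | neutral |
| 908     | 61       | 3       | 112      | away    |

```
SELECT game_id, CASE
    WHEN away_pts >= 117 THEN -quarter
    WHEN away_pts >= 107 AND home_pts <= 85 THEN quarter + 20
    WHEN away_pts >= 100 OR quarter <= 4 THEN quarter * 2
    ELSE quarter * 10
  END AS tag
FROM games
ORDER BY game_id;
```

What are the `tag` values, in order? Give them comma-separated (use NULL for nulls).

4, 22, -2, 2, 6, 2, 2, 8, 6

game_id=900: away_pts >= 100 OR quarter <= 4 → 4
game_id=901: away_pts >= 107 AND home_pts <= 85 → 22
game_id=902: away_pts >= 117 → -2
game_id=903: away_pts >= 100 OR quarter <= 4 → 2
game_id=904: away_pts >= 100 OR quarter <= 4 → 6
game_id=905: away_pts >= 100 OR quarter <= 4 → 2
game_id=906: away_pts >= 100 OR quarter <= 4 → 2
game_id=907: away_pts >= 100 OR quarter <= 4 → 8
game_id=908: away_pts >= 100 OR quarter <= 4 → 6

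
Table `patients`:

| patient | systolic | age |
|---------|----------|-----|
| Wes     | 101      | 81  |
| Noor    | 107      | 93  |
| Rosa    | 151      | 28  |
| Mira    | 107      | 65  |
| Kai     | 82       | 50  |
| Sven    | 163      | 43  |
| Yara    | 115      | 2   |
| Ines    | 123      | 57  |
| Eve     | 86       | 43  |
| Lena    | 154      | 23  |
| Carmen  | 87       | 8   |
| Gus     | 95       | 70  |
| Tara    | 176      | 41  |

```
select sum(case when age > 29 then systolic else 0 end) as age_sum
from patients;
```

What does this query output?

1040

patient=Wes: ✓ → 101
patient=Noor: ✓ → 107
patient=Rosa: ✗
patient=Mira: ✓ → 107
patient=Kai: ✓ → 82
patient=Sven: ✓ → 163
patient=Yara: ✗
patient=Ines: ✓ → 123
patient=Eve: ✓ → 86
patient=Lena: ✗
patient=Carmen: ✗
patient=Gus: ✓ → 95
patient=Tara: ✓ → 176
age_sum = 101 + 107 + 107 + 82 + 163 + 123 + 86 + 95 + 176 = 1040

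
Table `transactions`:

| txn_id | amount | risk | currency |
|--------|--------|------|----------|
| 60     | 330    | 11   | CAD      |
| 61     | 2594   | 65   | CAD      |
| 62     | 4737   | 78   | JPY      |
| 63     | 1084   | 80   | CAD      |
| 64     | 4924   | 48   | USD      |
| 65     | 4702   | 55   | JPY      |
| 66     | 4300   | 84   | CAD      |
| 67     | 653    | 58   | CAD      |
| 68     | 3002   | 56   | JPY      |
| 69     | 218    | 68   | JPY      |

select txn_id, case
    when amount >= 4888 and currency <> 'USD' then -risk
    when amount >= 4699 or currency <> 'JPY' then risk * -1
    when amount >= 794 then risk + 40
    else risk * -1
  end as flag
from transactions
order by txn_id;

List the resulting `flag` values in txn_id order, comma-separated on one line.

txn_id=60: amount >= 4699 or currency <> 'JPY' → -11
txn_id=61: amount >= 4699 or currency <> 'JPY' → -65
txn_id=62: amount >= 4699 or currency <> 'JPY' → -78
txn_id=63: amount >= 4699 or currency <> 'JPY' → -80
txn_id=64: amount >= 4699 or currency <> 'JPY' → -48
txn_id=65: amount >= 4699 or currency <> 'JPY' → -55
txn_id=66: amount >= 4699 or currency <> 'JPY' → -84
txn_id=67: amount >= 4699 or currency <> 'JPY' → -58
txn_id=68: amount >= 794 → 96
txn_id=69: ELSE → -68

-11, -65, -78, -80, -48, -55, -84, -58, 96, -68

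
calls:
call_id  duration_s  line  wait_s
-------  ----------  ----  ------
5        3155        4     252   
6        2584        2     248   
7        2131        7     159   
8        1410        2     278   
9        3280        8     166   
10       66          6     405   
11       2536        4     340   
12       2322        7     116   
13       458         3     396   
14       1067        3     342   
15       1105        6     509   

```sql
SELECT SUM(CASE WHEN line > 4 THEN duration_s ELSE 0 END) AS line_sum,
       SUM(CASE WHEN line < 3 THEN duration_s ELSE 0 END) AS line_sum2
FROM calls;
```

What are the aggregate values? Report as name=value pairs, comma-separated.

[line_sum: line > 4]
call_id=5: ✗
call_id=6: ✗
call_id=7: ✓ → 2131
call_id=8: ✗
call_id=9: ✓ → 3280
call_id=10: ✓ → 66
call_id=11: ✗
call_id=12: ✓ → 2322
call_id=13: ✗
call_id=14: ✗
call_id=15: ✓ → 1105
line_sum = 2131 + 3280 + 66 + 2322 + 1105 = 8904
—
[line_sum2: line < 3]
call_id=5: ✗
call_id=6: ✓ → 2584
call_id=7: ✗
call_id=8: ✓ → 1410
call_id=9: ✗
call_id=10: ✗
call_id=11: ✗
call_id=12: ✗
call_id=13: ✗
call_id=14: ✗
call_id=15: ✗
line_sum2 = 2584 + 1410 = 3994

line_sum=8904, line_sum2=3994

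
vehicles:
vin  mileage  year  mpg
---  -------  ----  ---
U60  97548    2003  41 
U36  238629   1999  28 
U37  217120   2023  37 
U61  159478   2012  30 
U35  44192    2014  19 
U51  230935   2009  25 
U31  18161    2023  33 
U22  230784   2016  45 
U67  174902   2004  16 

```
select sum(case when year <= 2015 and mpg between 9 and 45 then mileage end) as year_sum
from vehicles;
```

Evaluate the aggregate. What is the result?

945684

vin=U60: ✓ → 97548
vin=U36: ✓ → 238629
vin=U37: ✗
vin=U61: ✓ → 159478
vin=U35: ✓ → 44192
vin=U51: ✓ → 230935
vin=U31: ✗
vin=U22: ✗
vin=U67: ✓ → 174902
year_sum = 97548 + 238629 + 159478 + 44192 + 230935 + 174902 = 945684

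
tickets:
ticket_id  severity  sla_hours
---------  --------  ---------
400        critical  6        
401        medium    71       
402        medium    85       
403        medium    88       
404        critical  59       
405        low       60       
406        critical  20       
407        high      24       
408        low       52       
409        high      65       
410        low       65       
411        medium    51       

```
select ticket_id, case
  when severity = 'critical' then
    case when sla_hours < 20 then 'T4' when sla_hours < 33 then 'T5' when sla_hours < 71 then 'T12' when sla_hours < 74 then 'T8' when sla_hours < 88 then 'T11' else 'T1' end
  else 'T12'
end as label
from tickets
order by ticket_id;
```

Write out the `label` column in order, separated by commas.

T4, T12, T12, T12, T12, T12, T5, T12, T12, T12, T12, T12

ticket_id=400: severity='critical' → inner[sla_hours < 20] → T4
ticket_id=401: severity='medium' → outer ELSE → T12
ticket_id=402: severity='medium' → outer ELSE → T12
ticket_id=403: severity='medium' → outer ELSE → T12
ticket_id=404: severity='critical' → inner[sla_hours < 71] → T12
ticket_id=405: severity='low' → outer ELSE → T12
ticket_id=406: severity='critical' → inner[sla_hours < 33] → T5
ticket_id=407: severity='high' → outer ELSE → T12
ticket_id=408: severity='low' → outer ELSE → T12
ticket_id=409: severity='high' → outer ELSE → T12
ticket_id=410: severity='low' → outer ELSE → T12
ticket_id=411: severity='medium' → outer ELSE → T12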